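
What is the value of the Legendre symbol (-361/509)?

1

Pull out -1: (-361/509) = (-1/509)·(361/509). Since 509 ≡ 1 (mod 4), (-1/509) = +1. Now have (361/509).
361 ≡ 1 (mod 4), so quadratic reciprocity gives (361/509) = (509/361). Reduce: 509 ≡ 148 (mod 361). Now have (148/361).
Factor out 2: 148 = 2^2·37. Since 361 ≡ 1 (mod 8), (2/361) = +1, and (2/361)^2 = +1. Now have (37/361).
37 ≡ 1 (mod 4), so quadratic reciprocity gives (37/361) = (361/37). Reduce: 361 ≡ 28 (mod 37). Now have (28/37).
Factor out 2: 28 = 2^2·7. Since 37 ≡ 5 (mod 8), (2/37) = -1, and (2/37)^2 = +1. Now have (7/37).
37 ≡ 1 (mod 4), so quadratic reciprocity gives (7/37) = (37/7). Reduce: 37 ≡ 2 (mod 7). Now have (2/7).
Factor out 2: 2 = 2. Since 7 ≡ 7 (mod 8), (2/7) = +1. Now have (1/7).
(1/7) = 1. Collecting the sign factors: 1.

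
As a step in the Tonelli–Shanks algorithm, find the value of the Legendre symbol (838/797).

(838/797)
  = (41/797)    [838 ≡ 41 mod 797]
  = (797/41)    [QR: 41 ≡ 1 mod 4, sign kept]
  = (18/41)    [797 ≡ 18 mod 41]
  = (9/41)    [41 ≡ 1 mod 8 ⇒ (2/41) = +1]
  = (41/9)    [QR: 9 ≡ 1 mod 4, sign kept]
  = (5/9)    [41 ≡ 5 mod 9]
  = (9/5)    [QR: 5 ≡ 1 mod 4, sign kept]
  = (4/5)    [9 ≡ 4 mod 5]
  = (1/5)    [5 ≡ 5 mod 8 ⇒ (2/5)^2 = +1]
  = 1    [(1/5) = 1]

1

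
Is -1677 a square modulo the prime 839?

yes

(-1677|839)
  = (1|839)    [-1677 ≡ 1 mod 839]
  = 1    [(1|839) = 1]
The Legendre symbol is 1, so x^2 ≡ -1677 (mod 839) has solution.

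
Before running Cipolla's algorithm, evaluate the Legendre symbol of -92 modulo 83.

Reduce the numerator: -92 ≡ 74 (mod 83), so (-92 / 83) = (74 / 83).
Factor out 2: 74 = 2·37. Since 83 ≡ 3 (mod 8), (2 / 83) = -1. Now have -(37 / 83).
37 ≡ 1 (mod 4), so quadratic reciprocity gives (37 / 83) = (83 / 37). Reduce: 83 ≡ 9 (mod 37). Now have -(9 / 37).
9 ≡ 1 (mod 4), so quadratic reciprocity gives (9 / 37) = (37 / 9). Reduce: 37 ≡ 1 (mod 9). Now have -(1 / 9).
(1 / 9) = 1. Collecting the sign factors: -1.

-1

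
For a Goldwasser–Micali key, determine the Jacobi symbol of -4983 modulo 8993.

Reduce the numerator: -4983 ≡ 4010 (mod 8993), so (-4983|8993) = (4010|8993).
Factor out 2: 4010 = 2·2005. Since 8993 ≡ 1 (mod 8), (2|8993) = +1. Now have (2005|8993).
2005 ≡ 1 (mod 4), so quadratic reciprocity gives (2005|8993) = (8993|2005). Reduce: 8993 ≡ 973 (mod 2005). Now have (973|2005).
973 ≡ 1 (mod 4), so quadratic reciprocity gives (973|2005) = (2005|973). Reduce: 2005 ≡ 59 (mod 973). Now have (59|973).
973 ≡ 1 (mod 4), so quadratic reciprocity gives (59|973) = (973|59). Reduce: 973 ≡ 29 (mod 59). Now have (29|59).
29 ≡ 1 (mod 4), so quadratic reciprocity gives (29|59) = (59|29). Reduce: 59 ≡ 1 (mod 29). Now have (1|29).
(1|29) = 1. Collecting the sign factors: 1.

1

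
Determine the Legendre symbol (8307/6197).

1

(8307/6197)
  = (2110/6197)    [8307 ≡ 2110 mod 6197]
  = -(1055/6197)    [6197 ≡ 5 mod 8 ⇒ (2/6197) = -1]
  = -(6197/1055)    [QR: 6197 ≡ 1 mod 4, sign kept]
  = -(922/1055)    [6197 ≡ 922 mod 1055]
  = -(461/1055)    [1055 ≡ 7 mod 8 ⇒ (2/1055) = +1]
  = -(1055/461)    [QR: 461 ≡ 1 mod 4, sign kept]
  = -(133/461)    [1055 ≡ 133 mod 461]
  = -(461/133)    [QR: 133 ≡ 1 mod 4, sign kept]
  = -(62/133)    [461 ≡ 62 mod 133]
  = (31/133)    [133 ≡ 5 mod 8 ⇒ (2/133) = -1]
  = (133/31)    [QR: 133 ≡ 1 mod 4, sign kept]
  = (9/31)    [133 ≡ 9 mod 31]
  = (31/9)    [QR: 9 ≡ 1 mod 4, sign kept]
  = (4/9)    [31 ≡ 4 mod 9]
  = (1/9)    [9 ≡ 1 mod 8 ⇒ (2/9)^2 = +1]
  = 1    [(1/9) = 1]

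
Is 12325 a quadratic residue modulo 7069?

(12325/7069)
  = (5256/7069)    [12325 ≡ 5256 mod 7069]
  = -(657/7069)    [7069 ≡ 5 mod 8 ⇒ (2/7069)^3 = -1]
  = -(7069/657)    [QR: 657 ≡ 1 mod 4, sign kept]
  = -(499/657)    [7069 ≡ 499 mod 657]
  = -(657/499)    [QR: 657 ≡ 1 mod 4, sign kept]
  = -(158/499)    [657 ≡ 158 mod 499]
  = (79/499)    [499 ≡ 3 mod 8 ⇒ (2/499) = -1]
  = -(499/79)    [QR: both ≡ 3 mod 4, sign flips]
  = -(25/79)    [499 ≡ 25 mod 79]
  = -(79/25)    [QR: 25 ≡ 1 mod 4, sign kept]
  = -(4/25)    [79 ≡ 4 mod 25]
  = -(1/25)    [25 ≡ 1 mod 8 ⇒ (2/25)^2 = +1]
  = -1    [(1/25) = 1]
(12325/7069) = -1, and 7069 is prime, so 12325 is not a quadratic residue mod 7069.

no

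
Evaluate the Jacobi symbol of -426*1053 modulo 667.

-1

By multiplicativity, (-426·1053/667) = (-426/667)·(1053/667).
First factor (-426/667):
Reduce the numerator: -426 ≡ 241 (mod 667), so (-426/667) = (241/667).
241 ≡ 1 (mod 4), so quadratic reciprocity gives (241/667) = (667/241). Reduce: 667 ≡ 185 (mod 241). Now have (185/241).
185 ≡ 1 (mod 4), so quadratic reciprocity gives (185/241) = (241/185). Reduce: 241 ≡ 56 (mod 185). Now have (56/185).
Factor out 2: 56 = 2^3·7. Since 185 ≡ 1 (mod 8), (2/185) = +1, and (2/185)^3 = +1. Now have (7/185).
185 ≡ 1 (mod 4), so quadratic reciprocity gives (7/185) = (185/7). Reduce: 185 ≡ 3 (mod 7). Now have (3/7).
Both 3 ≡ 3 and 7 ≡ 3 (mod 4), so reciprocity gives (3/7) = -(7/3). Reduce: 7 ≡ 1 (mod 3). Now have -(1/3).
(1/3) = 1. Collecting the sign factors: -1.
Second factor (1053/667):
Reduce the numerator: 1053 ≡ 386 (mod 667), so (1053/667) = (386/667).
Factor out 2: 386 = 2·193. Since 667 ≡ 3 (mod 8), (2/667) = -1. Now have -(193/667).
193 ≡ 1 (mod 4), so quadratic reciprocity gives (193/667) = (667/193). Reduce: 667 ≡ 88 (mod 193). Now have -(88/193).
Factor out 2: 88 = 2^3·11. Since 193 ≡ 1 (mod 8), (2/193) = +1, and (2/193)^3 = +1. Now have -(11/193).
193 ≡ 1 (mod 4), so quadratic reciprocity gives (11/193) = (193/11). Reduce: 193 ≡ 6 (mod 11). Now have -(6/11).
Factor out 2: 6 = 2·3. Since 11 ≡ 3 (mod 8), (2/11) = -1. Now have (3/11).
Both 3 ≡ 3 and 11 ≡ 3 (mod 4), so reciprocity gives (3/11) = -(11/3). Reduce: 11 ≡ 2 (mod 3). Now have -(2/3).
Factor out 2: 2 = 2. Since 3 ≡ 3 (mod 8), (2/3) = -1. Now have (1/3).
(1/3) = 1. Collecting the sign factors: 1.
Product: (-1)·(1) = -1.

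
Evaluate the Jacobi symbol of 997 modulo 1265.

1

997 ≡ 1 (mod 4), so quadratic reciprocity gives (997 / 1265) = (1265 / 997). Reduce: 1265 ≡ 268 (mod 997). Now have (268 / 997).
Factor out 2: 268 = 2^2·67. Since 997 ≡ 5 (mod 8), (2 / 997) = -1, and (2 / 997)^2 = +1. Now have (67 / 997).
997 ≡ 1 (mod 4), so quadratic reciprocity gives (67 / 997) = (997 / 67). Reduce: 997 ≡ 59 (mod 67). Now have (59 / 67).
Both 59 ≡ 3 and 67 ≡ 3 (mod 4), so reciprocity gives (59 / 67) = -(67 / 59). Reduce: 67 ≡ 8 (mod 59). Now have -(8 / 59).
Factor out 2: 8 = 2^3. Since 59 ≡ 3 (mod 8), (2 / 59) = -1, and (2 / 59)^3 = -1. Now have (1 / 59).
(1 / 59) = 1. Collecting the sign factors: 1.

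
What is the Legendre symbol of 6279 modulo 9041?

(6279/9041)
  = (9041/6279)    [QR: 9041 ≡ 1 mod 4, sign kept]
  = (2762/6279)    [9041 ≡ 2762 mod 6279]
  = (1381/6279)    [6279 ≡ 7 mod 8 ⇒ (2/6279) = +1]
  = (6279/1381)    [QR: 1381 ≡ 1 mod 4, sign kept]
  = (755/1381)    [6279 ≡ 755 mod 1381]
  = (1381/755)    [QR: 1381 ≡ 1 mod 4, sign kept]
  = (626/755)    [1381 ≡ 626 mod 755]
  = -(313/755)    [755 ≡ 3 mod 8 ⇒ (2/755) = -1]
  = -(755/313)    [QR: 313 ≡ 1 mod 4, sign kept]
  = -(129/313)    [755 ≡ 129 mod 313]
  = -(313/129)    [QR: 129 ≡ 1 mod 4, sign kept]
  = -(55/129)    [313 ≡ 55 mod 129]
  = -(129/55)    [QR: 129 ≡ 1 mod 4, sign kept]
  = -(19/55)    [129 ≡ 19 mod 55]
  = (55/19)    [QR: both ≡ 3 mod 4, sign flips]
  = (17/19)    [55 ≡ 17 mod 19]
  = (19/17)    [QR: 17 ≡ 1 mod 4, sign kept]
  = (2/17)    [19 ≡ 2 mod 17]
  = (1/17)    [17 ≡ 1 mod 8 ⇒ (2/17) = +1]
  = 1    [(1/17) = 1]

1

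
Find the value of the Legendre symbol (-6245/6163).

-1

Reduce the numerator: -6245 ≡ 6081 (mod 6163), so (-6245/6163) = (6081/6163).
6081 ≡ 1 (mod 4), so quadratic reciprocity gives (6081/6163) = (6163/6081). Reduce: 6163 ≡ 82 (mod 6081). Now have (82/6081).
Factor out 2: 82 = 2·41. Since 6081 ≡ 1 (mod 8), (2/6081) = +1. Now have (41/6081).
41 ≡ 1 (mod 4), so quadratic reciprocity gives (41/6081) = (6081/41). Reduce: 6081 ≡ 13 (mod 41). Now have (13/41).
13 ≡ 1 (mod 4), so quadratic reciprocity gives (13/41) = (41/13). Reduce: 41 ≡ 2 (mod 13). Now have (2/13).
Factor out 2: 2 = 2. Since 13 ≡ 5 (mod 8), (2/13) = -1. Now have -(1/13).
(1/13) = 1. Collecting the sign factors: -1.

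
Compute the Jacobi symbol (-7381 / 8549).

(-7381 / 8549)
  = (7381 / 8549)    [8549 ≡ 1 mod 4 ⇒ (-1 / 8549) = +1]
  = (8549 / 7381)    [QR: 7381 ≡ 1 mod 4, sign kept]
  = (1168 / 7381)    [8549 ≡ 1168 mod 7381]
  = (73 / 7381)    [7381 ≡ 5 mod 8 ⇒ (2 / 7381)^4 = +1]
  = (7381 / 73)    [QR: 73 ≡ 1 mod 4, sign kept]
  = (8 / 73)    [7381 ≡ 8 mod 73]
  = (1 / 73)    [73 ≡ 1 mod 8 ⇒ (2 / 73)^3 = +1]
  = 1    [(1 / 73) = 1]

1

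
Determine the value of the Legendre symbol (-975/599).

-1

(-975/599)
  = (223/599)    [-975 ≡ 223 mod 599]
  = -(599/223)    [QR: both ≡ 3 mod 4, sign flips]
  = -(153/223)    [599 ≡ 153 mod 223]
  = -(223/153)    [QR: 153 ≡ 1 mod 4, sign kept]
  = -(70/153)    [223 ≡ 70 mod 153]
  = -(35/153)    [153 ≡ 1 mod 8 ⇒ (2/153) = +1]
  = -(153/35)    [QR: 153 ≡ 1 mod 4, sign kept]
  = -(13/35)    [153 ≡ 13 mod 35]
  = -(35/13)    [QR: 13 ≡ 1 mod 4, sign kept]
  = -(9/13)    [35 ≡ 9 mod 13]
  = -(13/9)    [QR: 9 ≡ 1 mod 4, sign kept]
  = -(4/9)    [13 ≡ 4 mod 9]
  = -(1/9)    [9 ≡ 1 mod 8 ⇒ (2/9)^2 = +1]
  = -1    [(1/9) = 1]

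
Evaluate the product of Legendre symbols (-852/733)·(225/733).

-1

By multiplicativity, (-852·225/733) = (-852/733)·(225/733).
First factor (-852/733):
(-852/733)
  = (614/733)    [-852 ≡ 614 mod 733]
  = -(307/733)    [733 ≡ 5 mod 8 ⇒ (2/733) = -1]
  = -(733/307)    [QR: 733 ≡ 1 mod 4, sign kept]
  = -(119/307)    [733 ≡ 119 mod 307]
  = (307/119)    [QR: both ≡ 3 mod 4, sign flips]
  = (69/119)    [307 ≡ 69 mod 119]
  = (119/69)    [QR: 69 ≡ 1 mod 4, sign kept]
  = (50/69)    [119 ≡ 50 mod 69]
  = -(25/69)    [69 ≡ 5 mod 8 ⇒ (2/69) = -1]
  = -(69/25)    [QR: 25 ≡ 1 mod 4, sign kept]
  = -(19/25)    [69 ≡ 19 mod 25]
  = -(25/19)    [QR: 25 ≡ 1 mod 4, sign kept]
  = -(6/19)    [25 ≡ 6 mod 19]
  = (3/19)    [19 ≡ 3 mod 8 ⇒ (2/19) = -1]
  = -(19/3)    [QR: both ≡ 3 mod 4, sign flips]
  = -(1/3)    [19 ≡ 1 mod 3]
  = -1    [(1/3) = 1]
Second factor (225/733):
(225/733)
  = (733/225)    [QR: 225 ≡ 1 mod 4, sign kept]
  = (58/225)    [733 ≡ 58 mod 225]
  = (29/225)    [225 ≡ 1 mod 8 ⇒ (2/225) = +1]
  = (225/29)    [QR: 29 ≡ 1 mod 4, sign kept]
  = (22/29)    [225 ≡ 22 mod 29]
  = -(11/29)    [29 ≡ 5 mod 8 ⇒ (2/29) = -1]
  = -(29/11)    [QR: 29 ≡ 1 mod 4, sign kept]
  = -(7/11)    [29 ≡ 7 mod 11]
  = (11/7)    [QR: both ≡ 3 mod 4, sign flips]
  = (4/7)    [11 ≡ 4 mod 7]
  = (1/7)    [7 ≡ 7 mod 8 ⇒ (2/7)^2 = +1]
  = 1    [(1/7) = 1]
Product: (-1)·(1) = -1.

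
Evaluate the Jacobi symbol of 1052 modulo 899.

1

(1052 / 899)
  = (153 / 899)    [1052 ≡ 153 mod 899]
  = (899 / 153)    [QR: 153 ≡ 1 mod 4, sign kept]
  = (134 / 153)    [899 ≡ 134 mod 153]
  = (67 / 153)    [153 ≡ 1 mod 8 ⇒ (2 / 153) = +1]
  = (153 / 67)    [QR: 153 ≡ 1 mod 4, sign kept]
  = (19 / 67)    [153 ≡ 19 mod 67]
  = -(67 / 19)    [QR: both ≡ 3 mod 4, sign flips]
  = -(10 / 19)    [67 ≡ 10 mod 19]
  = (5 / 19)    [19 ≡ 3 mod 8 ⇒ (2 / 19) = -1]
  = (19 / 5)    [QR: 5 ≡ 1 mod 4, sign kept]
  = (4 / 5)    [19 ≡ 4 mod 5]
  = (1 / 5)    [5 ≡ 5 mod 8 ⇒ (2 / 5)^2 = +1]
  = 1    [(1 / 5) = 1]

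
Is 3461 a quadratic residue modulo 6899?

no

3461 ≡ 1 (mod 4), so quadratic reciprocity gives (3461/6899) = (6899/3461). Reduce: 6899 ≡ 3438 (mod 3461). Now have (3438/3461).
Factor out 2: 3438 = 2·1719. Since 3461 ≡ 5 (mod 8), (2/3461) = -1. Now have -(1719/3461).
3461 ≡ 1 (mod 4), so quadratic reciprocity gives (1719/3461) = (3461/1719). Reduce: 3461 ≡ 23 (mod 1719). Now have -(23/1719).
Both 23 ≡ 3 and 1719 ≡ 3 (mod 4), so reciprocity gives (23/1719) = -(1719/23). Reduce: 1719 ≡ 17 (mod 23). Now have (17/23).
17 ≡ 1 (mod 4), so quadratic reciprocity gives (17/23) = (23/17). Reduce: 23 ≡ 6 (mod 17). Now have (6/17).
Factor out 2: 6 = 2·3. Since 17 ≡ 1 (mod 8), (2/17) = +1. Now have (3/17).
17 ≡ 1 (mod 4), so quadratic reciprocity gives (3/17) = (17/3). Reduce: 17 ≡ 2 (mod 3). Now have (2/3).
Factor out 2: 2 = 2. Since 3 ≡ 3 (mod 8), (2/3) = -1. Now have -(1/3).
(1/3) = 1. Collecting the sign factors: -1.
The Legendre symbol is -1, so x^2 ≡ 3461 (mod 6899) has no solution.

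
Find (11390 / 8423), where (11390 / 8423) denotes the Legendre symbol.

-1

(11390 / 8423)
  = (2967 / 8423)    [11390 ≡ 2967 mod 8423]
  = -(8423 / 2967)    [QR: both ≡ 3 mod 4, sign flips]
  = -(2489 / 2967)    [8423 ≡ 2489 mod 2967]
  = -(2967 / 2489)    [QR: 2489 ≡ 1 mod 4, sign kept]
  = -(478 / 2489)    [2967 ≡ 478 mod 2489]
  = -(239 / 2489)    [2489 ≡ 1 mod 8 ⇒ (2 / 2489) = +1]
  = -(2489 / 239)    [QR: 2489 ≡ 1 mod 4, sign kept]
  = -(99 / 239)    [2489 ≡ 99 mod 239]
  = (239 / 99)    [QR: both ≡ 3 mod 4, sign flips]
  = (41 / 99)    [239 ≡ 41 mod 99]
  = (99 / 41)    [QR: 41 ≡ 1 mod 4, sign kept]
  = (17 / 41)    [99 ≡ 17 mod 41]
  = (41 / 17)    [QR: 17 ≡ 1 mod 4, sign kept]
  = (7 / 17)    [41 ≡ 7 mod 17]
  = (17 / 7)    [QR: 17 ≡ 1 mod 4, sign kept]
  = (3 / 7)    [17 ≡ 3 mod 7]
  = -(7 / 3)    [QR: both ≡ 3 mod 4, sign flips]
  = -(1 / 3)    [7 ≡ 1 mod 3]
  = -1    [(1 / 3) = 1]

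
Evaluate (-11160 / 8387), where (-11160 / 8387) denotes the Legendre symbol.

-1

(-11160 / 8387)
  = (5614 / 8387)    [-11160 ≡ 5614 mod 8387]
  = -(2807 / 8387)    [8387 ≡ 3 mod 8 ⇒ (2 / 8387) = -1]
  = (8387 / 2807)    [QR: both ≡ 3 mod 4, sign flips]
  = (2773 / 2807)    [8387 ≡ 2773 mod 2807]
  = (2807 / 2773)    [QR: 2773 ≡ 1 mod 4, sign kept]
  = (34 / 2773)    [2807 ≡ 34 mod 2773]
  = -(17 / 2773)    [2773 ≡ 5 mod 8 ⇒ (2 / 2773) = -1]
  = -(2773 / 17)    [QR: 17 ≡ 1 mod 4, sign kept]
  = -(2 / 17)    [2773 ≡ 2 mod 17]
  = -(1 / 17)    [17 ≡ 1 mod 8 ⇒ (2 / 17) = +1]
  = -1    [(1 / 17) = 1]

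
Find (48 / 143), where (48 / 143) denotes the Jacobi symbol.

(48 / 143)
  = (3 / 143)    [143 ≡ 7 mod 8 ⇒ (2 / 143)^4 = +1]
  = -(143 / 3)    [QR: both ≡ 3 mod 4, sign flips]
  = -(2 / 3)    [143 ≡ 2 mod 3]
  = (1 / 3)    [3 ≡ 3 mod 8 ⇒ (2 / 3) = -1]
  = 1    [(1 / 3) = 1]

1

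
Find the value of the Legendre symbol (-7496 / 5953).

-1

(-7496 / 5953)
  = (7496 / 5953)    [5953 ≡ 1 mod 4 ⇒ (-1 / 5953) = +1]
  = (1543 / 5953)    [7496 ≡ 1543 mod 5953]
  = (5953 / 1543)    [QR: 5953 ≡ 1 mod 4, sign kept]
  = (1324 / 1543)    [5953 ≡ 1324 mod 1543]
  = (331 / 1543)    [1543 ≡ 7 mod 8 ⇒ (2 / 1543)^2 = +1]
  = -(1543 / 331)    [QR: both ≡ 3 mod 4, sign flips]
  = -(219 / 331)    [1543 ≡ 219 mod 331]
  = (331 / 219)    [QR: both ≡ 3 mod 4, sign flips]
  = (112 / 219)    [331 ≡ 112 mod 219]
  = (7 / 219)    [219 ≡ 3 mod 8 ⇒ (2 / 219)^4 = +1]
  = -(219 / 7)    [QR: both ≡ 3 mod 4, sign flips]
  = -(2 / 7)    [219 ≡ 2 mod 7]
  = -(1 / 7)    [7 ≡ 7 mod 8 ⇒ (2 / 7) = +1]
  = -1    [(1 / 7) = 1]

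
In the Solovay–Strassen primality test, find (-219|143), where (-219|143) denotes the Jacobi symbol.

Pull out -1: (-219|143) = (-1|143)·(219|143). Since 143 ≡ 3 (mod 4), (-1|143) = -1. Now have -(219|143).
Reduce the numerator: 219 ≡ 76 (mod 143), so (219|143) = (76|143).
Factor out 2: 76 = 2^2·19. Since 143 ≡ 7 (mod 8), (2|143) = +1, and (2|143)^2 = +1. Now have -(19|143).
Both 19 ≡ 3 and 143 ≡ 3 (mod 4), so reciprocity gives (19|143) = -(143|19). Reduce: 143 ≡ 10 (mod 19). Now have (10|19).
Factor out 2: 10 = 2·5. Since 19 ≡ 3 (mod 8), (2|19) = -1. Now have -(5|19).
5 ≡ 1 (mod 4), so quadratic reciprocity gives (5|19) = (19|5). Reduce: 19 ≡ 4 (mod 5). Now have -(4|5).
Factor out 2: 4 = 2^2. Since 5 ≡ 5 (mod 8), (2|5) = -1, and (2|5)^2 = +1. Now have -(1|5).
(1|5) = 1. Collecting the sign factors: -1.

-1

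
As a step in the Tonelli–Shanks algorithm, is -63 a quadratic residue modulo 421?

yes

Reduce the numerator: -63 ≡ 358 (mod 421), so (-63|421) = (358|421).
Factor out 2: 358 = 2·179. Since 421 ≡ 5 (mod 8), (2|421) = -1. Now have -(179|421).
421 ≡ 1 (mod 4), so quadratic reciprocity gives (179|421) = (421|179). Reduce: 421 ≡ 63 (mod 179). Now have -(63|179).
Both 63 ≡ 3 and 179 ≡ 3 (mod 4), so reciprocity gives (63|179) = -(179|63). Reduce: 179 ≡ 53 (mod 63). Now have (53|63).
53 ≡ 1 (mod 4), so quadratic reciprocity gives (53|63) = (63|53). Reduce: 63 ≡ 10 (mod 53). Now have (10|53).
Factor out 2: 10 = 2·5. Since 53 ≡ 5 (mod 8), (2|53) = -1. Now have -(5|53).
5 ≡ 1 (mod 4), so quadratic reciprocity gives (5|53) = (53|5). Reduce: 53 ≡ 3 (mod 5). Now have -(3|5).
5 ≡ 1 (mod 4), so quadratic reciprocity gives (3|5) = (5|3). Reduce: 5 ≡ 2 (mod 3). Now have -(2|3).
Factor out 2: 2 = 2. Since 3 ≡ 3 (mod 8), (2|3) = -1. Now have (1|3).
(1|3) = 1. Collecting the sign factors: 1.
(-63|421) = 1, and 421 is prime, so -63 is a quadratic residue mod 421.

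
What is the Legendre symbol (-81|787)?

-1

(-81|787)
  = -(81|787)    [787 ≡ 3 mod 4 ⇒ (-1|787) = -1]
  = -(787|81)    [QR: 81 ≡ 1 mod 4, sign kept]
  = -(58|81)    [787 ≡ 58 mod 81]
  = -(29|81)    [81 ≡ 1 mod 8 ⇒ (2|81) = +1]
  = -(81|29)    [QR: 29 ≡ 1 mod 4, sign kept]
  = -(23|29)    [81 ≡ 23 mod 29]
  = -(29|23)    [QR: 29 ≡ 1 mod 4, sign kept]
  = -(6|23)    [29 ≡ 6 mod 23]
  = -(3|23)    [23 ≡ 7 mod 8 ⇒ (2|23) = +1]
  = (23|3)    [QR: both ≡ 3 mod 4, sign flips]
  = (2|3)    [23 ≡ 2 mod 3]
  = -(1|3)    [3 ≡ 3 mod 8 ⇒ (2|3) = -1]
  = -1    [(1|3) = 1]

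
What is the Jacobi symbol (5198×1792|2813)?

By multiplicativity, (5198·1792|2813) = (5198|2813)·(1792|2813).
First factor (5198|2813):
(5198|2813)
  = (2385|2813)    [5198 ≡ 2385 mod 2813]
  = (2813|2385)    [QR: 2385 ≡ 1 mod 4, sign kept]
  = (428|2385)    [2813 ≡ 428 mod 2385]
  = (107|2385)    [2385 ≡ 1 mod 8 ⇒ (2|2385)^2 = +1]
  = (2385|107)    [QR: 2385 ≡ 1 mod 4, sign kept]
  = (31|107)    [2385 ≡ 31 mod 107]
  = -(107|31)    [QR: both ≡ 3 mod 4, sign flips]
  = -(14|31)    [107 ≡ 14 mod 31]
  = -(7|31)    [31 ≡ 7 mod 8 ⇒ (2|31) = +1]
  = (31|7)    [QR: both ≡ 3 mod 4, sign flips]
  = (3|7)    [31 ≡ 3 mod 7]
  = -(7|3)    [QR: both ≡ 3 mod 4, sign flips]
  = -(1|3)    [7 ≡ 1 mod 3]
  = -1    [(1|3) = 1]
Second factor (1792|2813):
(1792|2813)
  = (7|2813)    [2813 ≡ 5 mod 8 ⇒ (2|2813)^8 = +1]
  = (2813|7)    [QR: 2813 ≡ 1 mod 4, sign kept]
  = (6|7)    [2813 ≡ 6 mod 7]
  = (3|7)    [7 ≡ 7 mod 8 ⇒ (2|7) = +1]
  = -(7|3)    [QR: both ≡ 3 mod 4, sign flips]
  = -(1|3)    [7 ≡ 1 mod 3]
  = -1    [(1|3) = 1]
Product: (-1)·(-1) = 1.

1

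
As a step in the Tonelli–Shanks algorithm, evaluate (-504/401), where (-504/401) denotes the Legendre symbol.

1

Reduce the numerator: -504 ≡ 298 (mod 401), so (-504/401) = (298/401).
Factor out 2: 298 = 2·149. Since 401 ≡ 1 (mod 8), (2/401) = +1. Now have (149/401).
149 ≡ 1 (mod 4), so quadratic reciprocity gives (149/401) = (401/149). Reduce: 401 ≡ 103 (mod 149). Now have (103/149).
149 ≡ 1 (mod 4), so quadratic reciprocity gives (103/149) = (149/103). Reduce: 149 ≡ 46 (mod 103). Now have (46/103).
Factor out 2: 46 = 2·23. Since 103 ≡ 7 (mod 8), (2/103) = +1. Now have (23/103).
Both 23 ≡ 3 and 103 ≡ 3 (mod 4), so reciprocity gives (23/103) = -(103/23). Reduce: 103 ≡ 11 (mod 23). Now have -(11/23).
Both 11 ≡ 3 and 23 ≡ 3 (mod 4), so reciprocity gives (11/23) = -(23/11). Reduce: 23 ≡ 1 (mod 11). Now have (1/11).
(1/11) = 1. Collecting the sign factors: 1.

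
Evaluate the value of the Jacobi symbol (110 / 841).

1

(110 / 841)
  = (55 / 841)    [841 ≡ 1 mod 8 ⇒ (2 / 841) = +1]
  = (841 / 55)    [QR: 841 ≡ 1 mod 4, sign kept]
  = (16 / 55)    [841 ≡ 16 mod 55]
  = (1 / 55)    [55 ≡ 7 mod 8 ⇒ (2 / 55)^4 = +1]
  = 1    [(1 / 55) = 1]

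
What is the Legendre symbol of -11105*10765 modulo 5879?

1

By multiplicativity, (-11105·10765/5879) = (-11105/5879)·(10765/5879).
First factor (-11105/5879):
(-11105/5879)
  = (653/5879)    [-11105 ≡ 653 mod 5879]
  = (5879/653)    [QR: 653 ≡ 1 mod 4, sign kept]
  = (2/653)    [5879 ≡ 2 mod 653]
  = -(1/653)    [653 ≡ 5 mod 8 ⇒ (2/653) = -1]
  = -1    [(1/653) = 1]
Second factor (10765/5879):
(10765/5879)
  = (4886/5879)    [10765 ≡ 4886 mod 5879]
  = (2443/5879)    [5879 ≡ 7 mod 8 ⇒ (2/5879) = +1]
  = -(5879/2443)    [QR: both ≡ 3 mod 4, sign flips]
  = -(993/2443)    [5879 ≡ 993 mod 2443]
  = -(2443/993)    [QR: 993 ≡ 1 mod 4, sign kept]
  = -(457/993)    [2443 ≡ 457 mod 993]
  = -(993/457)    [QR: 457 ≡ 1 mod 4, sign kept]
  = -(79/457)    [993 ≡ 79 mod 457]
  = -(457/79)    [QR: 457 ≡ 1 mod 4, sign kept]
  = -(62/79)    [457 ≡ 62 mod 79]
  = -(31/79)    [79 ≡ 7 mod 8 ⇒ (2/79) = +1]
  = (79/31)    [QR: both ≡ 3 mod 4, sign flips]
  = (17/31)    [79 ≡ 17 mod 31]
  = (31/17)    [QR: 17 ≡ 1 mod 4, sign kept]
  = (14/17)    [31 ≡ 14 mod 17]
  = (7/17)    [17 ≡ 1 mod 8 ⇒ (2/17) = +1]
  = (17/7)    [QR: 17 ≡ 1 mod 4, sign kept]
  = (3/7)    [17 ≡ 3 mod 7]
  = -(7/3)    [QR: both ≡ 3 mod 4, sign flips]
  = -(1/3)    [7 ≡ 1 mod 3]
  = -1    [(1/3) = 1]
Product: (-1)·(-1) = 1.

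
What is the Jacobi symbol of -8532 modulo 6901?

(-8532/6901)
  = (8532/6901)    [6901 ≡ 1 mod 4 ⇒ (-1/6901) = +1]
  = (1631/6901)    [8532 ≡ 1631 mod 6901]
  = (6901/1631)    [QR: 6901 ≡ 1 mod 4, sign kept]
  = (377/1631)    [6901 ≡ 377 mod 1631]
  = (1631/377)    [QR: 377 ≡ 1 mod 4, sign kept]
  = (123/377)    [1631 ≡ 123 mod 377]
  = (377/123)    [QR: 377 ≡ 1 mod 4, sign kept]
  = (8/123)    [377 ≡ 8 mod 123]
  = -(1/123)    [123 ≡ 3 mod 8 ⇒ (2/123)^3 = -1]
  = -1    [(1/123) = 1]

-1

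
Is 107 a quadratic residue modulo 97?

(107/97)
  = (10/97)    [107 ≡ 10 mod 97]
  = (5/97)    [97 ≡ 1 mod 8 ⇒ (2/97) = +1]
  = (97/5)    [QR: 5 ≡ 1 mod 4, sign kept]
  = (2/5)    [97 ≡ 2 mod 5]
  = -(1/5)    [5 ≡ 5 mod 8 ⇒ (2/5) = -1]
  = -1    [(1/5) = 1]
(107/97) = -1, and 97 is prime, so 107 is not a quadratic residue mod 97.

no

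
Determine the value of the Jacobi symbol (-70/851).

Reduce the numerator: -70 ≡ 781 (mod 851), so (-70/851) = (781/851).
781 ≡ 1 (mod 4), so quadratic reciprocity gives (781/851) = (851/781). Reduce: 851 ≡ 70 (mod 781). Now have (70/781).
Factor out 2: 70 = 2·35. Since 781 ≡ 5 (mod 8), (2/781) = -1. Now have -(35/781).
781 ≡ 1 (mod 4), so quadratic reciprocity gives (35/781) = (781/35). Reduce: 781 ≡ 11 (mod 35). Now have -(11/35).
Both 11 ≡ 3 and 35 ≡ 3 (mod 4), so reciprocity gives (11/35) = -(35/11). Reduce: 35 ≡ 2 (mod 11). Now have (2/11).
Factor out 2: 2 = 2. Since 11 ≡ 3 (mod 8), (2/11) = -1. Now have -(1/11).
(1/11) = 1. Collecting the sign factors: -1.

-1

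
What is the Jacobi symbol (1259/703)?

1

(1259/703)
  = (556/703)    [1259 ≡ 556 mod 703]
  = (139/703)    [703 ≡ 7 mod 8 ⇒ (2/703)^2 = +1]
  = -(703/139)    [QR: both ≡ 3 mod 4, sign flips]
  = -(8/139)    [703 ≡ 8 mod 139]
  = (1/139)    [139 ≡ 3 mod 8 ⇒ (2/139)^3 = -1]
  = 1    [(1/139) = 1]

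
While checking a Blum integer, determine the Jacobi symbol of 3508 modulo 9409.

1

(3508 / 9409)
  = (877 / 9409)    [9409 ≡ 1 mod 8 ⇒ (2 / 9409)^2 = +1]
  = (9409 / 877)    [QR: 877 ≡ 1 mod 4, sign kept]
  = (639 / 877)    [9409 ≡ 639 mod 877]
  = (877 / 639)    [QR: 877 ≡ 1 mod 4, sign kept]
  = (238 / 639)    [877 ≡ 238 mod 639]
  = (119 / 639)    [639 ≡ 7 mod 8 ⇒ (2 / 639) = +1]
  = -(639 / 119)    [QR: both ≡ 3 mod 4, sign flips]
  = -(44 / 119)    [639 ≡ 44 mod 119]
  = -(11 / 119)    [119 ≡ 7 mod 8 ⇒ (2 / 119)^2 = +1]
  = (119 / 11)    [QR: both ≡ 3 mod 4, sign flips]
  = (9 / 11)    [119 ≡ 9 mod 11]
  = (11 / 9)    [QR: 9 ≡ 1 mod 4, sign kept]
  = (2 / 9)    [11 ≡ 2 mod 9]
  = (1 / 9)    [9 ≡ 1 mod 8 ⇒ (2 / 9) = +1]
  = 1    [(1 / 9) = 1]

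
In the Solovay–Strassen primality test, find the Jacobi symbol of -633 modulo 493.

1

Pull out -1: (-633|493) = (-1|493)·(633|493). Since 493 ≡ 1 (mod 4), (-1|493) = +1. Now have (633|493).
Reduce the numerator: 633 ≡ 140 (mod 493), so (633|493) = (140|493).
Factor out 2: 140 = 2^2·35. Since 493 ≡ 5 (mod 8), (2|493) = -1, and (2|493)^2 = +1. Now have (35|493).
493 ≡ 1 (mod 4), so quadratic reciprocity gives (35|493) = (493|35). Reduce: 493 ≡ 3 (mod 35). Now have (3|35).
Both 3 ≡ 3 and 35 ≡ 3 (mod 4), so reciprocity gives (3|35) = -(35|3). Reduce: 35 ≡ 2 (mod 3). Now have -(2|3).
Factor out 2: 2 = 2. Since 3 ≡ 3 (mod 8), (2|3) = -1. Now have (1|3).
(1|3) = 1. Collecting the sign factors: 1.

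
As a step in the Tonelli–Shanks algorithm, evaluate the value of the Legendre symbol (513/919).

513 ≡ 1 (mod 4), so quadratic reciprocity gives (513/919) = (919/513). Reduce: 919 ≡ 406 (mod 513). Now have (406/513).
Factor out 2: 406 = 2·203. Since 513 ≡ 1 (mod 8), (2/513) = +1. Now have (203/513).
513 ≡ 1 (mod 4), so quadratic reciprocity gives (203/513) = (513/203). Reduce: 513 ≡ 107 (mod 203). Now have (107/203).
Both 107 ≡ 3 and 203 ≡ 3 (mod 4), so reciprocity gives (107/203) = -(203/107). Reduce: 203 ≡ 96 (mod 107). Now have -(96/107).
Factor out 2: 96 = 2^5·3. Since 107 ≡ 3 (mod 8), (2/107) = -1, and (2/107)^5 = -1. Now have (3/107).
Both 3 ≡ 3 and 107 ≡ 3 (mod 4), so reciprocity gives (3/107) = -(107/3). Reduce: 107 ≡ 2 (mod 3). Now have -(2/3).
Factor out 2: 2 = 2. Since 3 ≡ 3 (mod 8), (2/3) = -1. Now have (1/3).
(1/3) = 1. Collecting the sign factors: 1.

1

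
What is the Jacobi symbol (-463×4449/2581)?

-1

By multiplicativity, (-463·4449/2581) = (-463/2581)·(4449/2581).
First factor (-463/2581):
Reduce the numerator: -463 ≡ 2118 (mod 2581), so (-463/2581) = (2118/2581).
Factor out 2: 2118 = 2·1059. Since 2581 ≡ 5 (mod 8), (2/2581) = -1. Now have -(1059/2581).
2581 ≡ 1 (mod 4), so quadratic reciprocity gives (1059/2581) = (2581/1059). Reduce: 2581 ≡ 463 (mod 1059). Now have -(463/1059).
Both 463 ≡ 3 and 1059 ≡ 3 (mod 4), so reciprocity gives (463/1059) = -(1059/463). Reduce: 1059 ≡ 133 (mod 463). Now have (133/463).
133 ≡ 1 (mod 4), so quadratic reciprocity gives (133/463) = (463/133). Reduce: 463 ≡ 64 (mod 133). Now have (64/133).
Factor out 2: 64 = 2^6. Since 133 ≡ 5 (mod 8), (2/133) = -1, and (2/133)^6 = +1. Now have (1/133).
(1/133) = 1. Collecting the sign factors: 1.
Second factor (4449/2581):
Reduce the numerator: 4449 ≡ 1868 (mod 2581), so (4449/2581) = (1868/2581).
Factor out 2: 1868 = 2^2·467. Since 2581 ≡ 5 (mod 8), (2/2581) = -1, and (2/2581)^2 = +1. Now have (467/2581).
2581 ≡ 1 (mod 4), so quadratic reciprocity gives (467/2581) = (2581/467). Reduce: 2581 ≡ 246 (mod 467). Now have (246/467).
Factor out 2: 246 = 2·123. Since 467 ≡ 3 (mod 8), (2/467) = -1. Now have -(123/467).
Both 123 ≡ 3 and 467 ≡ 3 (mod 4), so reciprocity gives (123/467) = -(467/123). Reduce: 467 ≡ 98 (mod 123). Now have (98/123).
Factor out 2: 98 = 2·49. Since 123 ≡ 3 (mod 8), (2/123) = -1. Now have -(49/123).
49 ≡ 1 (mod 4), so quadratic reciprocity gives (49/123) = (123/49). Reduce: 123 ≡ 25 (mod 49). Now have -(25/49).
25 ≡ 1 (mod 4), so quadratic reciprocity gives (25/49) = (49/25). Reduce: 49 ≡ 24 (mod 25). Now have -(24/25).
Factor out 2: 24 = 2^3·3. Since 25 ≡ 1 (mod 8), (2/25) = +1, and (2/25)^3 = +1. Now have -(3/25).
25 ≡ 1 (mod 4), so quadratic reciprocity gives (3/25) = (25/3). Reduce: 25 ≡ 1 (mod 3). Now have -(1/3).
(1/3) = 1. Collecting the sign factors: -1.
Product: (1)·(-1) = -1.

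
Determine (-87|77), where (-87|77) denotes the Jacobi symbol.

(-87|77)
  = (67|77)    [-87 ≡ 67 mod 77]
  = (77|67)    [QR: 77 ≡ 1 mod 4, sign kept]
  = (10|67)    [77 ≡ 10 mod 67]
  = -(5|67)    [67 ≡ 3 mod 8 ⇒ (2|67) = -1]
  = -(67|5)    [QR: 5 ≡ 1 mod 4, sign kept]
  = -(2|5)    [67 ≡ 2 mod 5]
  = (1|5)    [5 ≡ 5 mod 8 ⇒ (2|5) = -1]
  = 1    [(1|5) = 1]

1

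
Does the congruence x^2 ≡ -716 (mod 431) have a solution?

no

Reduce the numerator: -716 ≡ 146 (mod 431), so (-716/431) = (146/431).
Factor out 2: 146 = 2·73. Since 431 ≡ 7 (mod 8), (2/431) = +1. Now have (73/431).
73 ≡ 1 (mod 4), so quadratic reciprocity gives (73/431) = (431/73). Reduce: 431 ≡ 66 (mod 73). Now have (66/73).
Factor out 2: 66 = 2·33. Since 73 ≡ 1 (mod 8), (2/73) = +1. Now have (33/73).
33 ≡ 1 (mod 4), so quadratic reciprocity gives (33/73) = (73/33). Reduce: 73 ≡ 7 (mod 33). Now have (7/33).
33 ≡ 1 (mod 4), so quadratic reciprocity gives (7/33) = (33/7). Reduce: 33 ≡ 5 (mod 7). Now have (5/7).
5 ≡ 1 (mod 4), so quadratic reciprocity gives (5/7) = (7/5). Reduce: 7 ≡ 2 (mod 5). Now have (2/5).
Factor out 2: 2 = 2. Since 5 ≡ 5 (mod 8), (2/5) = -1. Now have -(1/5).
(1/5) = 1. Collecting the sign factors: -1.
The Legendre symbol is -1, so x^2 ≡ -716 (mod 431) has no solution.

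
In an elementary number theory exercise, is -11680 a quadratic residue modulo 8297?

no

Pull out -1: (-11680|8297) = (-1|8297)·(11680|8297). Since 8297 ≡ 1 (mod 4), (-1|8297) = +1. Now have (11680|8297).
Reduce the numerator: 11680 ≡ 3383 (mod 8297), so (11680|8297) = (3383|8297).
8297 ≡ 1 (mod 4), so quadratic reciprocity gives (3383|8297) = (8297|3383). Reduce: 8297 ≡ 1531 (mod 3383). Now have (1531|3383).
Both 1531 ≡ 3 and 3383 ≡ 3 (mod 4), so reciprocity gives (1531|3383) = -(3383|1531). Reduce: 3383 ≡ 321 (mod 1531). Now have -(321|1531).
321 ≡ 1 (mod 4), so quadratic reciprocity gives (321|1531) = (1531|321). Reduce: 1531 ≡ 247 (mod 321). Now have -(247|321).
321 ≡ 1 (mod 4), so quadratic reciprocity gives (247|321) = (321|247). Reduce: 321 ≡ 74 (mod 247). Now have -(74|247).
Factor out 2: 74 = 2·37. Since 247 ≡ 7 (mod 8), (2|247) = +1. Now have -(37|247).
37 ≡ 1 (mod 4), so quadratic reciprocity gives (37|247) = (247|37). Reduce: 247 ≡ 25 (mod 37). Now have -(25|37).
25 ≡ 1 (mod 4), so quadratic reciprocity gives (25|37) = (37|25). Reduce: 37 ≡ 12 (mod 25). Now have -(12|25).
Factor out 2: 12 = 2^2·3. Since 25 ≡ 1 (mod 8), (2|25) = +1, and (2|25)^2 = +1. Now have -(3|25).
25 ≡ 1 (mod 4), so quadratic reciprocity gives (3|25) = (25|3). Reduce: 25 ≡ 1 (mod 3). Now have -(1|3).
(1|3) = 1. Collecting the sign factors: -1.
(-11680|8297) = -1, and 8297 is prime, so -11680 is not a quadratic residue mod 8297.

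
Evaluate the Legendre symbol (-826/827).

(-826/827)
  = (1/827)    [-826 ≡ 1 mod 827]
  = 1    [(1/827) = 1]

1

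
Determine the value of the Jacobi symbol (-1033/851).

1

Reduce the numerator: -1033 ≡ 669 (mod 851), so (-1033/851) = (669/851).
669 ≡ 1 (mod 4), so quadratic reciprocity gives (669/851) = (851/669). Reduce: 851 ≡ 182 (mod 669). Now have (182/669).
Factor out 2: 182 = 2·91. Since 669 ≡ 5 (mod 8), (2/669) = -1. Now have -(91/669).
669 ≡ 1 (mod 4), so quadratic reciprocity gives (91/669) = (669/91). Reduce: 669 ≡ 32 (mod 91). Now have -(32/91).
Factor out 2: 32 = 2^5. Since 91 ≡ 3 (mod 8), (2/91) = -1, and (2/91)^5 = -1. Now have (1/91).
(1/91) = 1. Collecting the sign factors: 1.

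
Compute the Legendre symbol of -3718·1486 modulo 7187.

1

By multiplicativity, (-3718·1486|7187) = (-3718|7187)·(1486|7187).
First factor (-3718|7187):
Reduce the numerator: -3718 ≡ 3469 (mod 7187), so (-3718|7187) = (3469|7187).
3469 ≡ 1 (mod 4), so quadratic reciprocity gives (3469|7187) = (7187|3469). Reduce: 7187 ≡ 249 (mod 3469). Now have (249|3469).
249 ≡ 1 (mod 4), so quadratic reciprocity gives (249|3469) = (3469|249). Reduce: 3469 ≡ 232 (mod 249). Now have (232|249).
Factor out 2: 232 = 2^3·29. Since 249 ≡ 1 (mod 8), (2|249) = +1, and (2|249)^3 = +1. Now have (29|249).
29 ≡ 1 (mod 4), so quadratic reciprocity gives (29|249) = (249|29). Reduce: 249 ≡ 17 (mod 29). Now have (17|29).
17 ≡ 1 (mod 4), so quadratic reciprocity gives (17|29) = (29|17). Reduce: 29 ≡ 12 (mod 17). Now have (12|17).
Factor out 2: 12 = 2^2·3. Since 17 ≡ 1 (mod 8), (2|17) = +1, and (2|17)^2 = +1. Now have (3|17).
17 ≡ 1 (mod 4), so quadratic reciprocity gives (3|17) = (17|3). Reduce: 17 ≡ 2 (mod 3). Now have (2|3).
Factor out 2: 2 = 2. Since 3 ≡ 3 (mod 8), (2|3) = -1. Now have -(1|3).
(1|3) = 1. Collecting the sign factors: -1.
Second factor (1486|7187):
Factor out 2: 1486 = 2·743. Since 7187 ≡ 3 (mod 8), (2|7187) = -1. Now have -(743|7187).
Both 743 ≡ 3 and 7187 ≡ 3 (mod 4), so reciprocity gives (743|7187) = -(7187|743). Reduce: 7187 ≡ 500 (mod 743). Now have (500|743).
Factor out 2: 500 = 2^2·125. Since 743 ≡ 7 (mod 8), (2|743) = +1, and (2|743)^2 = +1. Now have (125|743).
125 ≡ 1 (mod 4), so quadratic reciprocity gives (125|743) = (743|125). Reduce: 743 ≡ 118 (mod 125). Now have (118|125).
Factor out 2: 118 = 2·59. Since 125 ≡ 5 (mod 8), (2|125) = -1. Now have -(59|125).
125 ≡ 1 (mod 4), so quadratic reciprocity gives (59|125) = (125|59). Reduce: 125 ≡ 7 (mod 59). Now have -(7|59).
Both 7 ≡ 3 and 59 ≡ 3 (mod 4), so reciprocity gives (7|59) = -(59|7). Reduce: 59 ≡ 3 (mod 7). Now have (3|7).
Both 3 ≡ 3 and 7 ≡ 3 (mod 4), so reciprocity gives (3|7) = -(7|3). Reduce: 7 ≡ 1 (mod 3). Now have -(1|3).
(1|3) = 1. Collecting the sign factors: -1.
Product: (-1)·(-1) = 1.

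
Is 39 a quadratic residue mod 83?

no

Both 39 ≡ 3 and 83 ≡ 3 (mod 4), so reciprocity gives (39|83) = -(83|39). Reduce: 83 ≡ 5 (mod 39). Now have -(5|39).
5 ≡ 1 (mod 4), so quadratic reciprocity gives (5|39) = (39|5). Reduce: 39 ≡ 4 (mod 5). Now have -(4|5).
Factor out 2: 4 = 2^2. Since 5 ≡ 5 (mod 8), (2|5) = -1, and (2|5)^2 = +1. Now have -(1|5).
(1|5) = 1. Collecting the sign factors: -1.
The Legendre symbol is -1, so x^2 ≡ 39 (mod 83) has no solution.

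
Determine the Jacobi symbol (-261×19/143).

By multiplicativity, (-261·19/143) = (-261/143)·(19/143).
First factor (-261/143):
Reduce the numerator: -261 ≡ 25 (mod 143), so (-261/143) = (25/143).
25 ≡ 1 (mod 4), so quadratic reciprocity gives (25/143) = (143/25). Reduce: 143 ≡ 18 (mod 25). Now have (18/25).
Factor out 2: 18 = 2·9. Since 25 ≡ 1 (mod 8), (2/25) = +1. Now have (9/25).
9 ≡ 1 (mod 4), so quadratic reciprocity gives (9/25) = (25/9). Reduce: 25 ≡ 7 (mod 9). Now have (7/9).
9 ≡ 1 (mod 4), so quadratic reciprocity gives (7/9) = (9/7). Reduce: 9 ≡ 2 (mod 7). Now have (2/7).
Factor out 2: 2 = 2. Since 7 ≡ 7 (mod 8), (2/7) = +1. Now have (1/7).
(1/7) = 1. Collecting the sign factors: 1.
Second factor (19/143):
Both 19 ≡ 3 and 143 ≡ 3 (mod 4), so reciprocity gives (19/143) = -(143/19). Reduce: 143 ≡ 10 (mod 19). Now have -(10/19).
Factor out 2: 10 = 2·5. Since 19 ≡ 3 (mod 8), (2/19) = -1. Now have (5/19).
5 ≡ 1 (mod 4), so quadratic reciprocity gives (5/19) = (19/5). Reduce: 19 ≡ 4 (mod 5). Now have (4/5).
Factor out 2: 4 = 2^2. Since 5 ≡ 5 (mod 8), (2/5) = -1, and (2/5)^2 = +1. Now have (1/5).
(1/5) = 1. Collecting the sign factors: 1.
Product: (1)·(1) = 1.

1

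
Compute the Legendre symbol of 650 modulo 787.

Factor out 2: 650 = 2·325. Since 787 ≡ 3 (mod 8), (2/787) = -1. Now have -(325/787).
325 ≡ 1 (mod 4), so quadratic reciprocity gives (325/787) = (787/325). Reduce: 787 ≡ 137 (mod 325). Now have -(137/325).
137 ≡ 1 (mod 4), so quadratic reciprocity gives (137/325) = (325/137). Reduce: 325 ≡ 51 (mod 137). Now have -(51/137).
137 ≡ 1 (mod 4), so quadratic reciprocity gives (51/137) = (137/51). Reduce: 137 ≡ 35 (mod 51). Now have -(35/51).
Both 35 ≡ 3 and 51 ≡ 3 (mod 4), so reciprocity gives (35/51) = -(51/35). Reduce: 51 ≡ 16 (mod 35). Now have (16/35).
Factor out 2: 16 = 2^4. Since 35 ≡ 3 (mod 8), (2/35) = -1, and (2/35)^4 = +1. Now have (1/35).
(1/35) = 1. Collecting the sign factors: 1.

1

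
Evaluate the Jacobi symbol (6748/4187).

-1

(6748/4187)
  = (2561/4187)    [6748 ≡ 2561 mod 4187]
  = (4187/2561)    [QR: 2561 ≡ 1 mod 4, sign kept]
  = (1626/2561)    [4187 ≡ 1626 mod 2561]
  = (813/2561)    [2561 ≡ 1 mod 8 ⇒ (2/2561) = +1]
  = (2561/813)    [QR: 813 ≡ 1 mod 4, sign kept]
  = (122/813)    [2561 ≡ 122 mod 813]
  = -(61/813)    [813 ≡ 5 mod 8 ⇒ (2/813) = -1]
  = -(813/61)    [QR: 61 ≡ 1 mod 4, sign kept]
  = -(20/61)    [813 ≡ 20 mod 61]
  = -(5/61)    [61 ≡ 5 mod 8 ⇒ (2/61)^2 = +1]
  = -(61/5)    [QR: 5 ≡ 1 mod 4, sign kept]
  = -(1/5)    [61 ≡ 1 mod 5]
  = -1    [(1/5) = 1]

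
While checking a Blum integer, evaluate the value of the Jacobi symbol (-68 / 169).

Reduce the numerator: -68 ≡ 101 (mod 169), so (-68 / 169) = (101 / 169).
101 ≡ 1 (mod 4), so quadratic reciprocity gives (101 / 169) = (169 / 101). Reduce: 169 ≡ 68 (mod 101). Now have (68 / 101).
Factor out 2: 68 = 2^2·17. Since 101 ≡ 5 (mod 8), (2 / 101) = -1, and (2 / 101)^2 = +1. Now have (17 / 101).
17 ≡ 1 (mod 4), so quadratic reciprocity gives (17 / 101) = (101 / 17). Reduce: 101 ≡ 16 (mod 17). Now have (16 / 17).
Factor out 2: 16 = 2^4. Since 17 ≡ 1 (mod 8), (2 / 17) = +1, and (2 / 17)^4 = +1. Now have (1 / 17).
(1 / 17) = 1. Collecting the sign factors: 1.

1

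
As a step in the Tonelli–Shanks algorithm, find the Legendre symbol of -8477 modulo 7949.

1

Reduce the numerator: -8477 ≡ 7421 (mod 7949), so (-8477/7949) = (7421/7949).
7421 ≡ 1 (mod 4), so quadratic reciprocity gives (7421/7949) = (7949/7421). Reduce: 7949 ≡ 528 (mod 7421). Now have (528/7421).
Factor out 2: 528 = 2^4·33. Since 7421 ≡ 5 (mod 8), (2/7421) = -1, and (2/7421)^4 = +1. Now have (33/7421).
33 ≡ 1 (mod 4), so quadratic reciprocity gives (33/7421) = (7421/33). Reduce: 7421 ≡ 29 (mod 33). Now have (29/33).
29 ≡ 1 (mod 4), so quadratic reciprocity gives (29/33) = (33/29). Reduce: 33 ≡ 4 (mod 29). Now have (4/29).
Factor out 2: 4 = 2^2. Since 29 ≡ 5 (mod 8), (2/29) = -1, and (2/29)^2 = +1. Now have (1/29).
(1/29) = 1. Collecting the sign factors: 1.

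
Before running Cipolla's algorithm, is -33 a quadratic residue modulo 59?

(-33|59)
  = -(33|59)    [59 ≡ 3 mod 4 ⇒ (-1|59) = -1]
  = -(59|33)    [QR: 33 ≡ 1 mod 4, sign kept]
  = -(26|33)    [59 ≡ 26 mod 33]
  = -(13|33)    [33 ≡ 1 mod 8 ⇒ (2|33) = +1]
  = -(33|13)    [QR: 13 ≡ 1 mod 4, sign kept]
  = -(7|13)    [33 ≡ 7 mod 13]
  = -(13|7)    [QR: 13 ≡ 1 mod 4, sign kept]
  = -(6|7)    [13 ≡ 6 mod 7]
  = -(3|7)    [7 ≡ 7 mod 8 ⇒ (2|7) = +1]
  = (7|3)    [QR: both ≡ 3 mod 4, sign flips]
  = (1|3)    [7 ≡ 1 mod 3]
  = 1    [(1|3) = 1]
The Legendre symbol is 1, so x^2 ≡ -33 (mod 59) has solution.

yes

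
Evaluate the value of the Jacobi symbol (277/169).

Reduce the numerator: 277 ≡ 108 (mod 169), so (277/169) = (108/169).
Factor out 2: 108 = 2^2·27. Since 169 ≡ 1 (mod 8), (2/169) = +1, and (2/169)^2 = +1. Now have (27/169).
169 ≡ 1 (mod 4), so quadratic reciprocity gives (27/169) = (169/27). Reduce: 169 ≡ 7 (mod 27). Now have (7/27).
Both 7 ≡ 3 and 27 ≡ 3 (mod 4), so reciprocity gives (7/27) = -(27/7). Reduce: 27 ≡ 6 (mod 7). Now have -(6/7).
Factor out 2: 6 = 2·3. Since 7 ≡ 7 (mod 8), (2/7) = +1. Now have -(3/7).
Both 3 ≡ 3 and 7 ≡ 3 (mod 4), so reciprocity gives (3/7) = -(7/3). Reduce: 7 ≡ 1 (mod 3). Now have (1/3).
(1/3) = 1. Collecting the sign factors: 1.

1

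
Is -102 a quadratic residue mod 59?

Pull out -1: (-102/59) = (-1/59)·(102/59). Since 59 ≡ 3 (mod 4), (-1/59) = -1. Now have -(102/59).
Reduce the numerator: 102 ≡ 43 (mod 59), so (102/59) = (43/59).
Both 43 ≡ 3 and 59 ≡ 3 (mod 4), so reciprocity gives (43/59) = -(59/43). Reduce: 59 ≡ 16 (mod 43). Now have (16/43).
Factor out 2: 16 = 2^4. Since 43 ≡ 3 (mod 8), (2/43) = -1, and (2/43)^4 = +1. Now have (1/43).
(1/43) = 1. Collecting the sign factors: 1.
The Legendre symbol is 1, so x^2 ≡ -102 (mod 59) has solution.

yes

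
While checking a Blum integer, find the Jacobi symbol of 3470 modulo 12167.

-1

(3470 / 12167)
  = (1735 / 12167)    [12167 ≡ 7 mod 8 ⇒ (2 / 12167) = +1]
  = -(12167 / 1735)    [QR: both ≡ 3 mod 4, sign flips]
  = -(22 / 1735)    [12167 ≡ 22 mod 1735]
  = -(11 / 1735)    [1735 ≡ 7 mod 8 ⇒ (2 / 1735) = +1]
  = (1735 / 11)    [QR: both ≡ 3 mod 4, sign flips]
  = (8 / 11)    [1735 ≡ 8 mod 11]
  = -(1 / 11)    [11 ≡ 3 mod 8 ⇒ (2 / 11)^3 = -1]
  = -1    [(1 / 11) = 1]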